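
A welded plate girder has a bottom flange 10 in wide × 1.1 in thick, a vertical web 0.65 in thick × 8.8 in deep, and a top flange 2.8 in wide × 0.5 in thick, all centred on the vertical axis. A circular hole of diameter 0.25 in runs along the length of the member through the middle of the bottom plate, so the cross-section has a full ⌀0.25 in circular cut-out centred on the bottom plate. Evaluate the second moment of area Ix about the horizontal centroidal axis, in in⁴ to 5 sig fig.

Split into non-overlapping primitives; take the origin at the lower-left of the bounding box.
Bottom plate: 10 × 1.1, A = 11 in², y = 0.55 in, Ī = 1.109167 in⁴.
Web plate: 0.65 × 8.8, A = 5.72 in², y = 5.5 in, Ī = 36.91307 in⁴.
Top plate: 2.8 × 0.5, A = 1.4 in², y = 10.15 in, Ī = 0.02916667 in⁴.
Hole (subtracted): ⌀0.25, A = 0.04908739 in², y = 0.55 in, Ī = 0.0001917476 in⁴.
Centroid: ȳ = ΣA·y / ΣA = 2.860564 in.
Transfer each piece to the horizontal centroidal axis using Ī + A·d² with d = y − 2.860564:
  bottom plate: d = -2.310564 in → contributes +59.83493 in⁴
  web plate: d = 2.639436 in → contributes +76.76215 in⁴
  top plate: d = 7.289436 in → contributes +74.41939 in⁴
  hole: d = -2.310564 in → contributes −0.2622549 in⁴
Total I = 210.7542 in⁴.

Ix ≈ 210.75 in⁴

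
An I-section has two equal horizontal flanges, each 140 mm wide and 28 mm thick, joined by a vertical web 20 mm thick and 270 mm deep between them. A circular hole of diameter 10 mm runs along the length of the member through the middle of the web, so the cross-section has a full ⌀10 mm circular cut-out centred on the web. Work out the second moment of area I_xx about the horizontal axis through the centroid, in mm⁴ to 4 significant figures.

I_xx ≈ 2.074 × 10⁸ mm⁴

Split into non-overlapping primitives; take the origin at the lower-left of the bounding box.
Bottom flange: 140 × 28, A = 3 920 mm², y = 14 mm, Ī = 256 107 mm⁴.
Web: 20 × 270, A = 5 400 mm², y = 163 mm, Ī = 32 805 000 mm⁴.
Top flange: 140 × 28, A = 3 920 mm², y = 312 mm, Ī = 256 107 mm⁴.
Hole (subtracted): ⌀10, A = 78.5398 mm², y = 163 mm, Ī = 490.874 mm⁴.
By symmetry the centroid is at mid-height, ȳ = 163 mm.
Transfer each piece to the horizontal axis through the centroid using Ī + A·d² with d = y − 163:
  bottom flange: d = -149 mm → contributes +87 284 027 mm⁴
  web: d = 0 mm → contributes +32 805 000 mm⁴
  top flange: d = 149 mm → contributes +87 284 027 mm⁴
  hole: d = 0 mm → contributes −490.874 mm⁴
Total I = 207 372 562 mm⁴.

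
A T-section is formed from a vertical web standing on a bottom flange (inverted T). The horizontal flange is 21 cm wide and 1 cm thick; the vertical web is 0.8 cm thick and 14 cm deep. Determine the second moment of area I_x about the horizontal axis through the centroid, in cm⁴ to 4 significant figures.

I_x ≈ 595.6 cm⁴

Split into non-overlapping primitives; take the origin at the lower-left of the bounding box.
Flange: 21 × 1, A = 21 cm², y = 0.5 cm, Ī = 1.75 cm⁴.
Web: 0.8 × 14, A = 11.2 cm², y = 8 cm, Ī = 182.933 cm⁴.
Centroid: ȳ = ΣA·y / ΣA = 3.1087 cm.
Transfer each piece to the horizontal axis through the centroid using Ī + A·d² with d = y − 3.1087:
  flange: d = -2.6087 cm → contributes +144.661 cm⁴
  web: d = 4.8913 cm → contributes +450.892 cm⁴
Total I = 595.553 cm⁴.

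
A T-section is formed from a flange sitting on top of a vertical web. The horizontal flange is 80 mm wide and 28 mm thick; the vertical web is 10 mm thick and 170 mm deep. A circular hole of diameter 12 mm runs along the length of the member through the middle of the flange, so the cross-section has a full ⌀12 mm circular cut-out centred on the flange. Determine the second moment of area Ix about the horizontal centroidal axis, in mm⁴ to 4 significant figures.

Treat the section as a set of non-overlapping primitives; coordinates are from the bounding-box lower-left.
Flange: 80 × 28, A = 2 240 mm², y = 184 mm, Ī = 146 347 mm⁴.
Web: 10 × 170, A = 1 700 mm², y = 85 mm, Ī = 4 094 167 mm⁴.
Hole (subtracted): ⌀12, A = 113.097 mm², y = 184 mm, Ī = 1017.88 mm⁴.
Centroid: ȳ = ΣA·y / ΣA = 140.022 mm.
Transfer each piece to the horizontal centroidal axis using Ī + A·d² with d = y − 140.022:
  flange: d = 43.9781 mm → contributes +4 478 676 mm⁴
  web: d = -55.0219 mm → contributes +9 240 758 mm⁴
  hole: d = 43.9781 mm → contributes −219 757 mm⁴
Total I = 13 499 677 mm⁴.

Ix ≈ 1.350 × 10⁷ mm⁴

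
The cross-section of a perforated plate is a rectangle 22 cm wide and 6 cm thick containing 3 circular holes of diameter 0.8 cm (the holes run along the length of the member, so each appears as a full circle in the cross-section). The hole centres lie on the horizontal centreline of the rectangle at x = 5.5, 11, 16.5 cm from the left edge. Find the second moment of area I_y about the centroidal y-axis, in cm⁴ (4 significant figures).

I_y ≈ 5294 cm⁴

Decompose the section into non-overlapping parts with the origin at the bottom-left of its bounding rectangle.
Plate: 22 × 6, A = 132 cm², x = 11 cm, Ī = 5 324 cm⁴.
Hole 1 (subtracted): ⌀0.8, A = 0.502655 cm², x = 5.5 cm, Ī = 0.0201062 cm⁴.
Hole 2 (subtracted): ⌀0.8, A = 0.502655 cm², x = 11 cm, Ī = 0.0201062 cm⁴.
Hole 3 (subtracted): ⌀0.8, A = 0.502655 cm², x = 16.5 cm, Ī = 0.0201062 cm⁴.
By symmetry the centroid is at mid-width, x̄ = 11 cm.
Transfer each piece to the centroidal y-axis using Ī + A·d² with d = x − 11:
  plate: d = 0 cm → contributes +5 324 cm⁴
  hole 1: d = -5.5 cm → contributes −15.2254 cm⁴
  hole 2: d = 0 cm → contributes −0.0201062 cm⁴
  hole 3: d = 5.5 cm → contributes −15.2254 cm⁴
Total I = 5293.53 cm⁴.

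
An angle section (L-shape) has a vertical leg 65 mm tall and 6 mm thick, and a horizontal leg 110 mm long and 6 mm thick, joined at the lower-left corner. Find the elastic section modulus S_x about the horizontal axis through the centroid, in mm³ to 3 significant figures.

Break the section into simple shapes (no overlaps), measuring from the bottom-left corner of the bounding box.
Vertical leg: 6 × 65, A = 390 mm², y = 32.5 mm, Ī = 137 313 mm⁴.
Horizontal leg (remainder): 104 × 6, A = 624 mm², y = 3 mm, Ī = 1 872 mm⁴.
Centroid: ȳ = ΣA·y / ΣA = 14.346 mm.
Transfer each piece to the horizontal axis through the centroid using Ī + A·d² with d = y − 14.346:
  vertical leg: d = 18.154 mm → contributes +265 842 mm⁴
  horizontal leg (remainder): d = -11.346 mm → contributes +82 203 mm⁴
Total I = 348 045 mm⁴.
Extreme fibre distance c = 50.654 mm; S = I/c = 6 871 mm³.

S_x ≈ 6870 mm³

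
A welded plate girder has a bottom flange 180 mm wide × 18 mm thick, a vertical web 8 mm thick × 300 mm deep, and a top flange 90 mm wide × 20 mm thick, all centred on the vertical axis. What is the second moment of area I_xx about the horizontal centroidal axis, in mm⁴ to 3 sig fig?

I_xx ≈ 1.39 × 10⁸ mm⁴

Break the section into simple shapes (no overlaps), measuring from the bottom-left corner of the bounding box.
Bottom plate: 180 × 18, A = 3 240 mm², y = 9 mm, Ī = 87 480 mm⁴.
Web plate: 8 × 300, A = 2 400 mm², y = 168 mm, Ī = 18 000 000 mm⁴.
Top plate: 90 × 20, A = 1 800 mm², y = 328 mm, Ī = 60 000 mm⁴.
Centroid: ȳ = ΣA·y / ΣA = 137.47 mm.
Transfer each piece to the horizontal centroidal axis using Ī + A·d² with d = y − 137.47:
  bottom plate: d = -128.47 mm → contributes +53 560 313 mm⁴
  web plate: d = 30.532 mm → contributes +20 237 325 mm⁴
  top plate: d = 190.53 mm → contributes +65 404 574 mm⁴
Total I = 139 202 212 mm⁴.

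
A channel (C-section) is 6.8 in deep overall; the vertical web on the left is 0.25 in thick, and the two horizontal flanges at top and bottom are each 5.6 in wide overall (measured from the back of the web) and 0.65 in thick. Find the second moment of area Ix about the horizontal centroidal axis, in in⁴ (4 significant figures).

Ix ≈ 72.56 in⁴

Treat the section as a set of non-overlapping primitives; coordinates are from the bounding-box lower-left.
Web: 0.25 × 6.8, A = 1.7 in², y = 3.4 in, Ī = 6.55067 in⁴.
Top flange (beyond web): 5.35 × 0.65, A = 3.4775 in², y = 6.475 in, Ī = 0.122437 in⁴.
Bottom flange (beyond web): 5.35 × 0.65, A = 3.4775 in², y = 0.325 in, Ī = 0.122437 in⁴.
By symmetry the centroid is at mid-height, ȳ = 3.4 in.
Transfer each piece to the horizontal centroidal axis using Ī + A·d² with d = y − 3.4:
  web: d = 0 in → contributes +6.55067 in⁴
  top flange (beyond web): d = 3.075 in → contributes +33.0044 in⁴
  bottom flange (beyond web): d = -3.075 in → contributes +33.0044 in⁴
Total I = 72.5594 in⁴.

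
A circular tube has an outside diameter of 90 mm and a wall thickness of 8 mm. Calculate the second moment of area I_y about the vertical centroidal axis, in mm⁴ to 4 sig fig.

I_y ≈ 1.749 × 10⁶ mm⁴

Decompose the section into non-overlapping parts with the origin at the bottom-left of its bounding rectangle.
Outer circle: ⌀90, A = 6361.73 mm², x = 45 mm, Ī = 3 220 623 mm⁴.
Bore (subtracted): ⌀74, A = 4300.84 mm², x = 45 mm, Ī = 1 471 963 mm⁴.
By symmetry the centroid is at mid-width, x̄ = 45 mm.
All pieces are centred on the vertical centroidal axis, so I = ΣĪ (holes subtracted) = 1 748 661 mm⁴.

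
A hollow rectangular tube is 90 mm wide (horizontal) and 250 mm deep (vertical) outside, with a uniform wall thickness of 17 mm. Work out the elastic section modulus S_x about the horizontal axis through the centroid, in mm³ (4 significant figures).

Split into non-overlapping primitives; take the origin at the lower-left of the bounding box.
Outer rectangle: 90 × 250, A = 22 500 mm², y = 125 mm, Ī = 117 187 500 mm⁴.
Inner void (subtracted): 56 × 216, A = 12 096 mm², y = 125 mm, Ī = 47 029 248 mm⁴.
By symmetry the centroid is at mid-height, ȳ = 125 mm.
All pieces are centred on the horizontal axis through the centroid, so I = ΣĪ (holes subtracted) = 70 158 252 mm⁴.
Extreme fibre distance c = 125 mm; S = I/c = 561 266 mm³.

S_x ≈ 5.613 × 10⁵ mm³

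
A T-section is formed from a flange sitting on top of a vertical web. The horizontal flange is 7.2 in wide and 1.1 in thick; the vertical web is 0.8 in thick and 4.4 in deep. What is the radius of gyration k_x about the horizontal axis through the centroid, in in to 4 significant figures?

k_x ≈ 1.476 in

Split into non-overlapping primitives; take the origin at the lower-left of the bounding box.
Flange: 7.2 × 1.1, A = 7.92 in², y = 4.95 in, Ī = 0.7986 in⁴.
Web: 0.8 × 4.4, A = 3.52 in², y = 2.2 in, Ī = 5.67893 in⁴.
Centroid: ȳ = ΣA·y / ΣA = 4.10385 in.
Transfer each piece to the horizontal axis through the centroid using Ī + A·d² with d = y − 4.10385:
  flange: d = 0.846154 in → contributes +6.46913 in⁴
  web: d = -1.90385 in → contributes +18.4376 in⁴
Total I = 24.9068 in⁴.
Radius of gyration: k = √(I/A) = √(24.9068 / 11.44) = 1.47552 in.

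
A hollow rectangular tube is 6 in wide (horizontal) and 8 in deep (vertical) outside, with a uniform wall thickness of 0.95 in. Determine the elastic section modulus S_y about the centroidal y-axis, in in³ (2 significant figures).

S_y ≈ 36 in³

Break the section into simple shapes (no overlaps), measuring from the bottom-left corner of the bounding box.
Outer rectangle: 6 × 8, A = 48 in², x = 3 in, Ī = 144 in⁴.
Inner void (subtracted): 4.1 × 6.1, A = 25.01 in², x = 3 in, Ī = 35.03 in⁴.
By symmetry the centroid is at mid-width, x̄ = 3 in.
All pieces are centred on the centroidal y-axis, so I = ΣĪ (holes subtracted) = 109 in⁴.
Extreme fibre distance c = 3 in; S = I/c = 36.32 in³.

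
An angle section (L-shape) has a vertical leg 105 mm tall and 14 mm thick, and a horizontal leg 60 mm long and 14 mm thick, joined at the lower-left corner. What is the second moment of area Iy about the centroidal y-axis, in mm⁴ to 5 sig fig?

Decompose the section into non-overlapping parts with the origin at the bottom-left of its bounding rectangle.
Vertical leg: 14 × 105, A = 1 470 mm², x = 7 mm, Ī = 24 010 mm⁴.
Horizontal leg (remainder): 46 × 14, A = 644 mm², x = 37 mm, Ī = 113558.7 mm⁴.
Centroid: x̄ = ΣA·x / ΣA = 16.13907 mm.
Transfer each piece to the centroidal y-axis using Ī + A·d² with d = x − 16.13907:
  vertical leg: d = -9.139073 mm → contributes +146788.3 mm⁴
  horizontal leg (remainder): d = 20.86093 mm → contributes +393813.5 mm⁴
Total I = 540601.8 mm⁴.

Iy ≈ 5.4060 × 10⁵ mm⁴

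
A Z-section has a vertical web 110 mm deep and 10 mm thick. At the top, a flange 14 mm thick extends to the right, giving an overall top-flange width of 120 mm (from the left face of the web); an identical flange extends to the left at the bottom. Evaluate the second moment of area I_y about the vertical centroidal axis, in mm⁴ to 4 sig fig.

Split into non-overlapping primitives; take the origin at the lower-left of the bounding box.
Web: 10 × 110, A = 1 100 mm², x = 115 mm, Ī = 9166.67 mm⁴.
Top flange (beyond web): 110 × 14, A = 1 540 mm², x = 175 mm, Ī = 1 552 833 mm⁴.
Bottom flange (beyond web): 110 × 14, A = 1 540 mm², x = 55 mm, Ī = 1 552 833 mm⁴.
Centroid: x̄ = ΣA·x / ΣA = 115 mm.
Transfer each piece to the vertical centroidal axis using Ī + A·d² with d = x − 115:
  web: d = 0 mm → contributes +9166.67 mm⁴
  top flange (beyond web): d = 60 mm → contributes +7 096 833 mm⁴
  bottom flange (beyond web): d = -60 mm → contributes +7 096 833 mm⁴
Total I = 14 202 833 mm⁴.

I_y ≈ 1.420 × 10⁷ mm⁴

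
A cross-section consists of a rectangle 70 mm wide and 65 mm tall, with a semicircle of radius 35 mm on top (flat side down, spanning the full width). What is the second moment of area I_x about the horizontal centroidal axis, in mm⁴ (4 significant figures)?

I_x ≈ 4.799 × 10⁶ mm⁴

Decompose the section into non-overlapping parts with the origin at the bottom-left of its bounding rectangle.
Rectangular body: 70 × 65, A = 4 550 mm², y = 32.5 mm, Ī = 1 601 979 mm⁴.
Semicircular cap: semicircle r = 35, A = 1924.23 mm², y = 79.8545 mm, Ī = 164 704 mm⁴.
Centroid: ȳ = ΣA·y / ΣA = 46.5744 mm.
Transfer each piece to the horizontal centroidal axis using Ī + A·d² with d = y − 46.5744:
  rectangular body: d = -14.0744 mm → contributes +2 503 279 mm⁴
  semicircular cap: d = 33.2801 mm → contributes +2 295 908 mm⁴
Total I = 4 799 187 mm⁴.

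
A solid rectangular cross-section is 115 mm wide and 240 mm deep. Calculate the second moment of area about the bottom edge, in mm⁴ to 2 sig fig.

The section: 115 × 240, A = 27 600 mm², y = 120 mm, Ī = 132 480 000 mm⁴.
Transfer it to the bottom edge using Ī + A·d² with d = y − 0:
  the section: d = 120 mm → contributes +529 920 000 mm⁴
Total I = 529 920 000 mm⁴.

I_base ≈ 5.3 × 10⁸ mm⁴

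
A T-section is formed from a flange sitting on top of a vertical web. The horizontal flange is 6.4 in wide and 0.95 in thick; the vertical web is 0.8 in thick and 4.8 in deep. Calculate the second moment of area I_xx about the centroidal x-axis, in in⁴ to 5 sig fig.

Decompose the section into non-overlapping parts with the origin at the bottom-left of its bounding rectangle.
Flange: 6.4 × 0.95, A = 6.08 in², y = 5.275 in, Ī = 0.4572667 in⁴.
Web: 0.8 × 4.8, A = 3.84 in², y = 2.4 in, Ī = 7.3728 in⁴.
Centroid: ȳ = ΣA·y / ΣA = 4.162097 in.
Transfer each piece to the centroidal x-axis using Ī + A·d² with d = y − 4.162097:
  flange: d = 1.112903 in → contributes +7.987672 in⁴
  web: d = -1.762097 in → contributes +19.29594 in⁴
Total I = 27.28362 in⁴.

I_xx ≈ 27.284 in⁴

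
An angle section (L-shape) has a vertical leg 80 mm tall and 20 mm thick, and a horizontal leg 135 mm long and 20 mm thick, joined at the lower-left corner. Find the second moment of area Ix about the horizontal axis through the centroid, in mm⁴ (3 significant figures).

Ix ≈ 1.78 × 10⁶ mm⁴

Decompose the section into non-overlapping parts with the origin at the bottom-left of its bounding rectangle.
Vertical leg: 20 × 80, A = 1 600 mm², y = 40 mm, Ī = 853 333 mm⁴.
Horizontal leg (remainder): 115 × 20, A = 2 300 mm², y = 10 mm, Ī = 76 667 mm⁴.
Centroid: ȳ = ΣA·y / ΣA = 22.308 mm.
Transfer each piece to the horizontal axis through the centroid using Ī + A·d² with d = y − 22.308:
  vertical leg: d = 17.692 mm → contributes +1 354 162 mm⁴
  horizontal leg (remainder): d = -12.308 mm → contributes +425 069 mm⁴
Total I = 1 779 231 mm⁴.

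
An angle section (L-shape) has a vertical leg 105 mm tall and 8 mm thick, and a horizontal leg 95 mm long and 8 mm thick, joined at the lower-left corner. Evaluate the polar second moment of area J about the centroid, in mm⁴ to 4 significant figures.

J ≈ 2.973 × 10⁶ mm⁴

Split into non-overlapping primitives; take the origin at the lower-left of the bounding box.
Vertical leg: 8 × 105, A = 840 mm², y = 52.5 mm, Ī = 771 750 mm⁴.
Horizontal leg (remainder): 87 × 8, A = 696 mm², y = 4 mm, Ī = 3 712 mm⁴.
Centroid: ȳ = ΣA·y / ΣA = 30.5234 mm.
Transfer each piece to the centroidal x-axis using Ī + A·d² with d = y − 30.5234:
  vertical leg: d = 21.9766 mm → contributes +1 177 444 mm⁴
  horizontal leg (remainder): d = -26.5234 mm → contributes +493 343 mm⁴
Total I = 1 670 787 mm⁴.
For the y-axis: x̄ = 25.5234 mm.
Repeating about the centroidal y-axis gives I_y = 1 302 267 mm⁴.
Polar second moment: J = I_x + I_y = 2 973 054 mm⁴.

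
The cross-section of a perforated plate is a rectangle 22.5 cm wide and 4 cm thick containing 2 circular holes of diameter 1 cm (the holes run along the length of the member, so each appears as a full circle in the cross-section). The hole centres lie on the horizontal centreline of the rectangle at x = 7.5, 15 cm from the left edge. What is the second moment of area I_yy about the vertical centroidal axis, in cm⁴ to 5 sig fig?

I_yy ≈ 3774.7 cm⁴

Decompose the section into non-overlapping parts with the origin at the bottom-left of its bounding rectangle.
Plate: 22.5 × 4, A = 90 cm², x = 11.25 cm, Ī = 3796.875 cm⁴.
Hole 1 (subtracted): ⌀1, A = 0.7853982 cm², x = 7.5 cm, Ī = 0.04908739 cm⁴.
Hole 2 (subtracted): ⌀1, A = 0.7853982 cm², x = 15 cm, Ī = 0.04908739 cm⁴.
By symmetry the centroid is at mid-width, x̄ = 11.25 cm.
Transfer each piece to the vertical centroidal axis using Ī + A·d² with d = x − 11.25:
  plate: d = 0 cm → contributes +3796.875 cm⁴
  hole 1: d = -3.75 cm → contributes −11.09375 cm⁴
  hole 2: d = 3.75 cm → contributes −11.09375 cm⁴
Total I = 3774.688 cm⁴.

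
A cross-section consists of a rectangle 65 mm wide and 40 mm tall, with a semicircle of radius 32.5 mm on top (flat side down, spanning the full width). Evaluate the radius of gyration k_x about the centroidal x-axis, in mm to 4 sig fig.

k_x ≈ 19.54 mm

Break the section into simple shapes (no overlaps), measuring from the bottom-left corner of the bounding box.
Rectangular body: 65 × 40, A = 2 600 mm², y = 20 mm, Ī = 346 667 mm⁴.
Semicircular cap: semicircle r = 32.5, A = 1659.15 mm², y = 53.7934 mm, Ī = 122 452 mm⁴.
Centroid: ȳ = ΣA·y / ΣA = 33.1642 mm.
Transfer each piece to the centroidal x-axis using Ī + A·d² with d = y − 33.1642:
  rectangular body: d = -13.1642 mm → contributes +797 239 mm⁴
  semicircular cap: d = 20.6292 mm → contributes +828 527 mm⁴
Total I = 1 625 766 mm⁴.
Radius of gyration: k = √(I/A) = √(1 625 766 / 4259.15) = 19.5374 mm.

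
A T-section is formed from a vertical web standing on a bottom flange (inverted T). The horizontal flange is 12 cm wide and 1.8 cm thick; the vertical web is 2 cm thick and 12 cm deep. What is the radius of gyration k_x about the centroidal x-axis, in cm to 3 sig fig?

k_x ≈ 4.28 cm

Break the section into simple shapes (no overlaps), measuring from the bottom-left corner of the bounding box.
Flange: 12 × 1.8, A = 21.6 cm², y = 0.9 cm, Ī = 5.832 cm⁴.
Web: 2 × 12, A = 24 cm², y = 7.8 cm, Ī = 288 cm⁴.
Centroid: ȳ = ΣA·y / ΣA = 4.5316 cm.
Transfer each piece to the centroidal x-axis using Ī + A·d² with d = y − 4.5316:
  flange: d = -3.6316 cm → contributes +290.7 cm⁴
  web: d = 3.2684 cm → contributes +544.38 cm⁴
Total I = 835.08 cm⁴.
Radius of gyration: k = √(I/A) = √(835.08 / 45.6) = 4.2794 cm.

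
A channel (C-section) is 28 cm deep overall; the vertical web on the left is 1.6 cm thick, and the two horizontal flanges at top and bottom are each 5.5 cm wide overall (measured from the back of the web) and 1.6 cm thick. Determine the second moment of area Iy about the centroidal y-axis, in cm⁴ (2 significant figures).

Decompose the section into non-overlapping parts with the origin at the bottom-left of its bounding rectangle.
Web: 1.6 × 28, A = 44.8 cm², x = 0.8 cm, Ī = 9.557 cm⁴.
Top flange (beyond web): 3.9 × 1.6, A = 6.24 cm², x = 3.55 cm, Ī = 7.909 cm⁴.
Bottom flange (beyond web): 3.9 × 1.6, A = 6.24 cm², x = 3.55 cm, Ī = 7.909 cm⁴.
Centroid: x̄ = ΣA·x / ΣA = 1.399 cm.
Transfer each piece to the centroidal y-axis using Ī + A·d² with d = x − 1.399:
  web: d = -0.5992 cm → contributes +25.64 cm⁴
  top flange (beyond web): d = 2.151 cm → contributes +36.78 cm⁴
  bottom flange (beyond web): d = 2.151 cm → contributes +36.78 cm⁴
Total I = 99.19 cm⁴.

Iy ≈ 99 cm⁴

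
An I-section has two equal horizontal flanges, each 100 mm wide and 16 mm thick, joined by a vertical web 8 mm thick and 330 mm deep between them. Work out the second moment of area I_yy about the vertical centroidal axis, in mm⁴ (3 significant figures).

I_yy ≈ 2.68 × 10⁶ mm⁴

Break the section into simple shapes (no overlaps), measuring from the bottom-left corner of the bounding box.
Bottom flange: 100 × 16, A = 1 600 mm², x = 50 mm, Ī = 1 333 333 mm⁴.
Web: 8 × 330, A = 2 640 mm², x = 50 mm, Ī = 14 080 mm⁴.
Top flange: 100 × 16, A = 1 600 mm², x = 50 mm, Ī = 1 333 333 mm⁴.
By symmetry the centroid is at mid-width, x̄ = 50 mm.
All pieces are centred on the vertical centroidal axis, so I = ΣĪ = 2 680 747 mm⁴.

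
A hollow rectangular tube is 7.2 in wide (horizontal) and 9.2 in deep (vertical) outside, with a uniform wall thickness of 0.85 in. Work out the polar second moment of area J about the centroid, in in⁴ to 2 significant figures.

J ≈ 460 in⁴

Break the section into simple shapes (no overlaps), measuring from the bottom-left corner of the bounding box.
Outer rectangle: 7.2 × 9.2, A = 66.24 in², y = 4.6 in, Ī = 467.2 in⁴.
Inner void (subtracted): 5.5 × 7.5, A = 41.25 in², y = 4.6 in, Ī = 193.4 in⁴.
By symmetry the centroid is at mid-height, ȳ = 4.6 in.
All pieces are centred on the centroidal x-axis, so I = ΣĪ (holes subtracted) = 273.9 in⁴.
Repeating about the centroidal y-axis gives I_y = 182.2 in⁴.
Polar second moment: J = I_x + I_y = 456 in⁴.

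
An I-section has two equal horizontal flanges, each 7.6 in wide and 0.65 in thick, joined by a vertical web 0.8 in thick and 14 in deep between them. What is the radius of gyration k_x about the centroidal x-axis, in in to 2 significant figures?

k_x ≈ 5.8 in

Break the section into simple shapes (no overlaps), measuring from the bottom-left corner of the bounding box.
Bottom flange: 7.6 × 0.65, A = 4.94 in², y = 0.325 in, Ī = 0.1739 in⁴.
Web: 0.8 × 14, A = 11.2 in², y = 7.65 in, Ī = 182.9 in⁴.
Top flange: 7.6 × 0.65, A = 4.94 in², y = 14.98 in, Ī = 0.1739 in⁴.
By symmetry the centroid is at mid-height, ȳ = 7.65 in.
Transfer each piece to the centroidal x-axis using Ī + A·d² with d = y − 7.65:
  bottom flange: d = -7.325 in → contributes +265.2 in⁴
  web: d = 0 in → contributes +182.9 in⁴
  top flange: d = 7.325 in → contributes +265.2 in⁴
Total I = 713.4 in⁴.
Radius of gyration: k = √(I/A) = √(713.4 / 21.08) = 5.817 in.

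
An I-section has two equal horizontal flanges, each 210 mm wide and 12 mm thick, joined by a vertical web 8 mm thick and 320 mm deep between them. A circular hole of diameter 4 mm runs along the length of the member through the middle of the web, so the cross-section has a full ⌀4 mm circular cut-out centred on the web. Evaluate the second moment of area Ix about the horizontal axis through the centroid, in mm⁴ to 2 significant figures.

Treat the section as a set of non-overlapping primitives; coordinates are from the bounding-box lower-left.
Bottom flange: 210 × 12, A = 2 520 mm², y = 6 mm, Ī = 30 240 mm⁴.
Web: 8 × 320, A = 2 560 mm², y = 172 mm, Ī = 21 845 333 mm⁴.
Top flange: 210 × 12, A = 2 520 mm², y = 338 mm, Ī = 30 240 mm⁴.
Hole (subtracted): ⌀4, A = 12.57 mm², y = 172 mm, Ī = 12.57 mm⁴.
By symmetry the centroid is at mid-height, ȳ = 172 mm.
Transfer each piece to the horizontal axis through the centroid using Ī + A·d² with d = y − 172:
  bottom flange: d = -166 mm → contributes +69 471 360 mm⁴
  web: d = 0 mm → contributes +21 845 333 mm⁴
  top flange: d = 166 mm → contributes +69 471 360 mm⁴
  hole: d = 0 mm → contributes −12.57 mm⁴
Total I = 160 788 041 mm⁴.

Ix ≈ 1.6 × 10⁸ mm⁴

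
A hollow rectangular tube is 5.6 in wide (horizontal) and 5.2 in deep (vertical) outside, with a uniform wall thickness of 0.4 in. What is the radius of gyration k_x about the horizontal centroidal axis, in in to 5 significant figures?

k_x ≈ 1.9857 in

Treat the section as a set of non-overlapping primitives; coordinates are from the bounding-box lower-left.
Outer rectangle: 5.6 × 5.2, A = 29.12 in², y = 2.6 in, Ī = 65.61707 in⁴.
Inner void (subtracted): 4.8 × 4.4, A = 21.12 in², y = 2.6 in, Ī = 34.0736 in⁴.
By symmetry the centroid is at mid-height, ȳ = 2.6 in.
All pieces are centred on the horizontal centroidal axis, so I = ΣĪ (holes subtracted) = 31.54347 in⁴.
Radius of gyration: k = √(I/A) = √(31.54347 / 8) = 1.985682 in.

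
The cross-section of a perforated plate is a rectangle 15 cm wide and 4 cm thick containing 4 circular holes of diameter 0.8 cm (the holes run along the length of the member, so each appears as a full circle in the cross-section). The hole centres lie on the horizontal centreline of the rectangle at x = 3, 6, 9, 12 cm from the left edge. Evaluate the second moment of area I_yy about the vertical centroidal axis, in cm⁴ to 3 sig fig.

Split into non-overlapping primitives; take the origin at the lower-left of the bounding box.
Plate: 15 × 4, A = 60 cm², x = 7.5 cm, Ī = 1 125 cm⁴.
Hole 1 (subtracted): ⌀0.8, A = 0.50265 cm², x = 3 cm, Ī = 0.020106 cm⁴.
Hole 2 (subtracted): ⌀0.8, A = 0.50265 cm², x = 6 cm, Ī = 0.020106 cm⁴.
Hole 3 (subtracted): ⌀0.8, A = 0.50265 cm², x = 9 cm, Ī = 0.020106 cm⁴.
Hole 4 (subtracted): ⌀0.8, A = 0.50265 cm², x = 12 cm, Ī = 0.020106 cm⁴.
By symmetry the centroid is at mid-width, x̄ = 7.5 cm.
Transfer each piece to the vertical centroidal axis using Ī + A·d² with d = x − 7.5:
  plate: d = 0 cm → contributes +1 125 cm⁴
  hole 1: d = -4.5 cm → contributes −10.199 cm⁴
  hole 2: d = -1.5 cm → contributes −1.1511 cm⁴
  hole 3: d = 1.5 cm → contributes −1.1511 cm⁴
  hole 4: d = 4.5 cm → contributes −10.199 cm⁴
Total I = 1102.3 cm⁴.

I_yy ≈ 1100 cm⁴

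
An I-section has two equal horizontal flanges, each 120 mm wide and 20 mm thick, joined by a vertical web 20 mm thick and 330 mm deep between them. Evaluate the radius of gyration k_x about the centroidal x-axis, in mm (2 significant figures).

k_x ≈ 130 mm

Treat the section as a set of non-overlapping primitives; coordinates are from the bounding-box lower-left.
Bottom flange: 120 × 20, A = 2 400 mm², y = 10 mm, Ī = 80 000 mm⁴.
Web: 20 × 330, A = 6 600 mm², y = 185 mm, Ī = 59 895 000 mm⁴.
Top flange: 120 × 20, A = 2 400 mm², y = 360 mm, Ī = 80 000 mm⁴.
By symmetry the centroid is at mid-height, ȳ = 185 mm.
Transfer each piece to the centroidal x-axis using Ī + A·d² with d = y − 185:
  bottom flange: d = -175 mm → contributes +73 580 000 mm⁴
  web: d = 0 mm → contributes +59 895 000 mm⁴
  top flange: d = 175 mm → contributes +73 580 000 mm⁴
Total I = 207 055 000 mm⁴.
Radius of gyration: k = √(I/A) = √(207 055 000 / 11 400) = 134.8 mm.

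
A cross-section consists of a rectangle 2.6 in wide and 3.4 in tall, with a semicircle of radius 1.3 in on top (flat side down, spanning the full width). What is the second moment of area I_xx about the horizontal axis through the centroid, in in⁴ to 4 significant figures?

I_xx ≈ 19.18 in⁴

Decompose the section into non-overlapping parts with the origin at the bottom-left of its bounding rectangle.
Rectangular body: 2.6 × 3.4, A = 8.84 in², y = 1.7 in, Ī = 8.51587 in⁴.
Semicircular cap: semicircle r = 1.3, A = 2.65465 in², y = 3.95174 in, Ī = 0.313477 in⁴.
Centroid: ȳ = ΣA·y / ΣA = 2.22003 in.
Transfer each piece to the horizontal axis through the centroid using Ī + A·d² with d = y − 2.22003:
  rectangular body: d = -0.52003 in → contributes +10.9065 in⁴
  semicircular cap: d = 1.73171 in → contributes +8.27425 in⁴
Total I = 19.1807 in⁴.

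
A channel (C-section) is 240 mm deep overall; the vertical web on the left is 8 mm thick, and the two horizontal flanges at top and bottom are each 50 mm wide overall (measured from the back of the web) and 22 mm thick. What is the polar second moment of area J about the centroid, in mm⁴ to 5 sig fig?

J ≈ 3.2117 × 10⁷ mm⁴

Split into non-overlapping primitives; take the origin at the lower-left of the bounding box.
Web: 8 × 240, A = 1 920 mm², y = 120 mm, Ī = 9 216 000 mm⁴.
Top flange (beyond web): 42 × 22, A = 924 mm², y = 229 mm, Ī = 37 268 mm⁴.
Bottom flange (beyond web): 42 × 22, A = 924 mm², y = 11 mm, Ī = 37 268 mm⁴.
By symmetry the centroid is at mid-height, ȳ = 120 mm.
Transfer each piece to the centroidal x-axis using Ī + A·d² with d = y − 120:
  web: d = 0 mm → contributes +9 216 000 mm⁴
  top flange (beyond web): d = 109 mm → contributes +11 015 312 mm⁴
  bottom flange (beyond web): d = -109 mm → contributes +11 015 312 mm⁴
Total I = 31 246 624 mm⁴.
For the y-axis: x̄ = 16.26115 mm.
Repeating about the centroidal y-axis gives I_y = 870 431 mm⁴.
Polar second moment: J = I_x + I_y = 32 117 055 mm⁴.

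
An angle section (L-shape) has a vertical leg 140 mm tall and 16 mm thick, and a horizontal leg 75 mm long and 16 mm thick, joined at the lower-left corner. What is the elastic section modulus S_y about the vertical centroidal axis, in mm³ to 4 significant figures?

S_y ≈ 2.247 × 10⁴ mm³

Break the section into simple shapes (no overlaps), measuring from the bottom-left corner of the bounding box.
Vertical leg: 16 × 140, A = 2 240 mm², x = 8 mm, Ī = 47786.7 mm⁴.
Horizontal leg (remainder): 59 × 16, A = 944 mm², x = 45.5 mm, Ī = 273 839 mm⁴.
Centroid: x̄ = ΣA·x / ΣA = 19.1181 mm.
Transfer each piece to the vertical centroidal axis using Ī + A·d² with d = x − 19.1181:
  vertical leg: d = -11.1181 mm → contributes +324 677 mm⁴
  horizontal leg (remainder): d = 26.3819 mm → contributes +930 868 mm⁴
Total I = 1 255 545 mm⁴.
Extreme fibre distance c = 55.8819 mm; S = I/c = 22467.8 mm³.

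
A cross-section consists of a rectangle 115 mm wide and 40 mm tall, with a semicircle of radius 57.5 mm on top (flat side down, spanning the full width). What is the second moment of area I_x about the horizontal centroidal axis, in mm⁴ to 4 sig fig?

Split into non-overlapping primitives; take the origin at the lower-left of the bounding box.
Rectangular body: 115 × 40, A = 4 600 mm², y = 20 mm, Ī = 613 333 mm⁴.
Semicircular cap: semicircle r = 57.5, A = 5193.45 mm², y = 64.4038 mm, Ī = 1 199 785 mm⁴.
Centroid: ȳ = ΣA·y / ΣA = 43.5472 mm.
Transfer each piece to the horizontal centroidal axis using Ī + A·d² with d = y − 43.5472:
  rectangular body: d = -23.5472 mm → contributes +3 163 904 mm⁴
  semicircular cap: d = 20.8565 mm → contributes +3 458 907 mm⁴
Total I = 6 622 811 mm⁴.

I_x ≈ 6.623 × 10⁶ mm⁴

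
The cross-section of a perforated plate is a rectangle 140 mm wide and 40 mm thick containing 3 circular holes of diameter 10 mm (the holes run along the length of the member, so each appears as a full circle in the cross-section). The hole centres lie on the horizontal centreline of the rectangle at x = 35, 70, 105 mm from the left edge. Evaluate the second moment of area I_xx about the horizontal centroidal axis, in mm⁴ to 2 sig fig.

I_xx ≈ 7.5 × 10⁵ mm⁴

Break the section into simple shapes (no overlaps), measuring from the bottom-left corner of the bounding box.
Plate: 140 × 40, A = 5 600 mm², y = 20 mm, Ī = 746 667 mm⁴.
Hole 1 (subtracted): ⌀10, A = 78.54 mm², y = 20 mm, Ī = 490.9 mm⁴.
Hole 2 (subtracted): ⌀10, A = 78.54 mm², y = 20 mm, Ī = 490.9 mm⁴.
Hole 3 (subtracted): ⌀10, A = 78.54 mm², y = 20 mm, Ī = 490.9 mm⁴.
By symmetry the centroid is at mid-height, ȳ = 20 mm.
All pieces are centred on the horizontal centroidal axis, so I = ΣĪ (holes subtracted) = 745 194 mm⁴.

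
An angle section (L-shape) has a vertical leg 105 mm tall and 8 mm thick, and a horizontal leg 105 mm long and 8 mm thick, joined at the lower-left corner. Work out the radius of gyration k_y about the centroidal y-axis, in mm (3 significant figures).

Break the section into simple shapes (no overlaps), measuring from the bottom-left corner of the bounding box.
Vertical leg: 8 × 105, A = 840 mm², x = 4 mm, Ī = 4 480 mm⁴.
Horizontal leg (remainder): 97 × 8, A = 776 mm², x = 56.5 mm, Ī = 608 449 mm⁴.
Centroid: x̄ = ΣA·x / ΣA = 29.21 mm.
Transfer each piece to the centroidal y-axis using Ī + A·d² with d = x − 29.21:
  vertical leg: d = -25.21 mm → contributes +538 354 mm⁴
  horizontal leg (remainder): d = 27.29 mm → contributes +1 186 353 mm⁴
Total I = 1 724 707 mm⁴.
Radius of gyration: k = √(I/A) = √(1 724 707 / 1 616) = 32.669 mm.

k_y ≈ 32.7 mm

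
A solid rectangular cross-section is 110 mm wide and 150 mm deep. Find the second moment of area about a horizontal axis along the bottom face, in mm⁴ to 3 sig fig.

I_base ≈ 1.24 × 10⁸ mm⁴

The section: 110 × 150, A = 16 500 mm², y = 75 mm, Ī = 30 937 500 mm⁴.
Transfer it to the base of the section using Ī + A·d² with d = y − 0:
  the section: d = 75 mm → contributes +123 750 000 mm⁴
Total I = 123 750 000 mm⁴.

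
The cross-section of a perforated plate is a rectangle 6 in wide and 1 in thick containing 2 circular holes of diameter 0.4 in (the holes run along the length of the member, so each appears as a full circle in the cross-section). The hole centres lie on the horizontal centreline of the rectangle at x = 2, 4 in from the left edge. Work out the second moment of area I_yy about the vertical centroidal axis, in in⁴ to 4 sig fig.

I_yy ≈ 17.75 in⁴

Decompose the section into non-overlapping parts with the origin at the bottom-left of its bounding rectangle.
Plate: 6 × 1, A = 6 in², x = 3 in, Ī = 18 in⁴.
Hole 1 (subtracted): ⌀0.4, A = 0.125664 in², x = 2 in, Ī = 0.00125664 in⁴.
Hole 2 (subtracted): ⌀0.4, A = 0.125664 in², x = 4 in, Ī = 0.00125664 in⁴.
By symmetry the centroid is at mid-width, x̄ = 3 in.
Transfer each piece to the vertical centroidal axis using Ī + A·d² with d = x − 3:
  plate: d = 0 in → contributes +18 in⁴
  hole 1: d = -1 in → contributes −0.12692 in⁴
  hole 2: d = 1 in → contributes −0.12692 in⁴
Total I = 17.7462 in⁴.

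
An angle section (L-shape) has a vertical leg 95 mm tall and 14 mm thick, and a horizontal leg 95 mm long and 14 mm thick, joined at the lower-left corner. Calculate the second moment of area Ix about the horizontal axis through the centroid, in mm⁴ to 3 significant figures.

Ix ≈ 2.02 × 10⁶ mm⁴

Break the section into simple shapes (no overlaps), measuring from the bottom-left corner of the bounding box.
Vertical leg: 14 × 95, A = 1 330 mm², y = 47.5 mm, Ī = 1 000 271 mm⁴.
Horizontal leg (remainder): 81 × 14, A = 1 134 mm², y = 7 mm, Ī = 18 522 mm⁴.
Centroid: ȳ = ΣA·y / ΣA = 28.861 mm.
Transfer each piece to the horizontal axis through the centroid using Ī + A·d² with d = y − 28.861:
  vertical leg: d = 18.639 mm → contributes +1 462 339 mm⁴
  horizontal leg (remainder): d = -21.861 mm → contributes +560 454 mm⁴
Total I = 2 022 794 mm⁴.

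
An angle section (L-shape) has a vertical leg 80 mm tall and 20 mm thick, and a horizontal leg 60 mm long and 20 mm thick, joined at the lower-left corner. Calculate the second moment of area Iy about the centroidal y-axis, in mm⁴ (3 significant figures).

Iy ≈ 6.40 × 10⁵ mm⁴

Break the section into simple shapes (no overlaps), measuring from the bottom-left corner of the bounding box.
Vertical leg: 20 × 80, A = 1 600 mm², x = 10 mm, Ī = 53 333 mm⁴.
Horizontal leg (remainder): 40 × 20, A = 800 mm², x = 40 mm, Ī = 106 667 mm⁴.
Centroid: x̄ = ΣA·x / ΣA = 20 mm.
Transfer each piece to the centroidal y-axis using Ī + A·d² with d = x − 20:
  vertical leg: d = -10 mm → contributes +213 333 mm⁴
  horizontal leg (remainder): d = 20 mm → contributes +426 667 mm⁴
Total I = 640 000 mm⁴.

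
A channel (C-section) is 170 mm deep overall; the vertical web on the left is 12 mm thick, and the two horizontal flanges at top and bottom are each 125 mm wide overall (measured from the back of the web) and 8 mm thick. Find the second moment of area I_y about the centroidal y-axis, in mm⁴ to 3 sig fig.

Break the section into simple shapes (no overlaps), measuring from the bottom-left corner of the bounding box.
Web: 12 × 170, A = 2 040 mm², x = 6 mm, Ī = 24 480 mm⁴.
Top flange (beyond web): 113 × 8, A = 904 mm², x = 68.5 mm, Ī = 961 931 mm⁴.
Bottom flange (beyond web): 113 × 8, A = 904 mm², x = 68.5 mm, Ī = 961 931 mm⁴.
Centroid: x̄ = ΣA·x / ΣA = 35.366 mm.
Transfer each piece to the centroidal y-axis using Ī + A·d² with d = x − 35.366:
  web: d = -29.366 mm → contributes +1 783 687 mm⁴
  top flange (beyond web): d = 33.134 mm → contributes +1 954 404 mm⁴
  bottom flange (beyond web): d = 33.134 mm → contributes +1 954 404 mm⁴
Total I = 5 692 495 mm⁴.

I_y ≈ 5.69 × 10⁶ mm⁴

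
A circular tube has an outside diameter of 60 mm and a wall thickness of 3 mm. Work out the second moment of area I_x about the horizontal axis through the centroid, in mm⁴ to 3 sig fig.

Break the section into simple shapes (no overlaps), measuring from the bottom-left corner of the bounding box.
Outer circle: ⌀60, A = 2827.4 mm², y = 30 mm, Ī = 636 173 mm⁴.
Bore (subtracted): ⌀54, A = 2290.2 mm², y = 30 mm, Ī = 417 393 mm⁴.
By symmetry the centroid is at mid-height, ȳ = 30 mm.
All pieces are centred on the horizontal axis through the centroid, so I = ΣĪ (holes subtracted) = 218 780 mm⁴.

I_x ≈ 2.19 × 10⁵ mm⁴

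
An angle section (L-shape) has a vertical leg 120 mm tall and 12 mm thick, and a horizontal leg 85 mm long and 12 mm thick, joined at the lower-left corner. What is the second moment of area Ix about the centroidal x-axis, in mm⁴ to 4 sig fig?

Decompose the section into non-overlapping parts with the origin at the bottom-left of its bounding rectangle.
Vertical leg: 12 × 120, A = 1 440 mm², y = 60 mm, Ī = 1 728 000 mm⁴.
Horizontal leg (remainder): 73 × 12, A = 876 mm², y = 6 mm, Ī = 10 512 mm⁴.
Centroid: ȳ = ΣA·y / ΣA = 39.5751 mm.
Transfer each piece to the centroidal x-axis using Ī + A·d² with d = y − 39.5751:
  vertical leg: d = 20.4249 mm → contributes +2 328 732 mm⁴
  horizontal leg (remainder): d = -33.5751 mm → contributes +998 017 mm⁴
Total I = 3 326 750 mm⁴.

Ix ≈ 3.327 × 10⁶ mm⁴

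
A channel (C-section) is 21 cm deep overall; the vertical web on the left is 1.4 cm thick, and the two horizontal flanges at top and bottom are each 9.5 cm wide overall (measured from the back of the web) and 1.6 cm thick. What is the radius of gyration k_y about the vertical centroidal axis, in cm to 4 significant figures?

k_y ≈ 2.875 cm

Treat the section as a set of non-overlapping primitives; coordinates are from the bounding-box lower-left.
Web: 1.4 × 21, A = 29.4 cm², x = 0.7 cm, Ī = 4.802 cm⁴.
Top flange (beyond web): 8.1 × 1.6, A = 12.96 cm², x = 5.45 cm, Ī = 70.8588 cm⁴.
Bottom flange (beyond web): 8.1 × 1.6, A = 12.96 cm², x = 5.45 cm, Ī = 70.8588 cm⁴.
Centroid: x̄ = ΣA·x / ΣA = 2.9256 cm.
Transfer each piece to the vertical centroidal axis using Ī + A·d² with d = x − 2.9256:
  web: d = -2.2256 cm → contributes +150.428 cm⁴
  top flange (beyond web): d = 2.5244 cm → contributes +153.448 cm⁴
  bottom flange (beyond web): d = 2.5244 cm → contributes +153.448 cm⁴
Total I = 457.324 cm⁴.
Radius of gyration: k = √(I/A) = √(457.324 / 55.32) = 2.87522 cm.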